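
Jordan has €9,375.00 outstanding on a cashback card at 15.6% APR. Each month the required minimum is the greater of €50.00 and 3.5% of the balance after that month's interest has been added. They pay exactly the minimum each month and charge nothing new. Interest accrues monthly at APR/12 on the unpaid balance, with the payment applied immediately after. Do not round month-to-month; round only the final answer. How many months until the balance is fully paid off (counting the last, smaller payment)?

Monthly rate r = 15.6%/12 = 1.3% = 0.013.
While 3.5% of the post-interest balance exceeds €50.00, each month B ← (B·(1+r))·(1 − 0.035), i.e. B shrinks by the factor (1+r)·0.965 = 0.97754.
This holds for months 1–84. Entering month 85 the balance is €1,391.42; 3.5% of the post-interest balance is now below €50.00, so the flat €50.00 minimum applies from here.
From month 85 a fixed €50.00 at rate r clears €1,391.42 in 35 more payments. Total: 84 + 35 = 119 months.

119 months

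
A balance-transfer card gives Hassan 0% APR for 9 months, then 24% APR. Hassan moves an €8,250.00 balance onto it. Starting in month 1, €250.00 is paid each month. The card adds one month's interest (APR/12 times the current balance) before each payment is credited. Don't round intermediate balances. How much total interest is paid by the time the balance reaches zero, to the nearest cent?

Promo months 1–9 at r₀ = 0%/12 = 0; months 10+ at r₁ = 24%/12 = 0.02.
After month 9 (no interest yet): B = €8,250.00 − 9·€250.00 = €6,000.00.
Then at r₁ with €250.00/mo: n₂ = −ln(1 − r₁·B/P)/ln(1+r₁) ≈ 33.02 → 34 more payments.
Total paid = 42·€250.00 + €5.61 = €10,505.61; interest = €10,505.61 − €8,250.00 = €2,255.61.

€2,255.61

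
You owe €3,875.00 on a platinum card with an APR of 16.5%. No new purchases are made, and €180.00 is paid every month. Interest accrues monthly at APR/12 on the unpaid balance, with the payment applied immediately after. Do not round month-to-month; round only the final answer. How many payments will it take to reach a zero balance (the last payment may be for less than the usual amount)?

Monthly rate r = 16.5%/12 = 1.375% = 0.01375.
Recurrence: B ← B·(1+r) − €180.00.
Month 1: interest €53.28; balance after payment €3,748.28.
Month 2: interest €51.54; balance after payment €3,619.82.
Closed form: n = −ln(1 − rB₀/P)/ln(1+r) = −ln(0.70399)/ln(1.01375) ≈ 25.701, so the balance reaches zero during payment 26.

26 months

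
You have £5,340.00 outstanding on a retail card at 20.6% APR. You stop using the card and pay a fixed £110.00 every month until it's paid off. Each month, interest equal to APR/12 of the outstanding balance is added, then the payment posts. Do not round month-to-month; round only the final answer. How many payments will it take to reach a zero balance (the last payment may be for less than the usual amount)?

Monthly rate r = 20.6%/12 = 1.71667% = 0.0171667.
Recurrence: B ← B·(1+r) − £110.00.
Month 1: interest £91.67; balance after payment £5,321.67.
Month 2: interest £91.36; balance after payment £5,303.03.
Closed form: n = −ln(1 − rB₀/P)/ln(1+r) = −ln(0.16664)/ln(1.01717) ≈ 105.278, so the balance reaches zero during payment 106.

106 payments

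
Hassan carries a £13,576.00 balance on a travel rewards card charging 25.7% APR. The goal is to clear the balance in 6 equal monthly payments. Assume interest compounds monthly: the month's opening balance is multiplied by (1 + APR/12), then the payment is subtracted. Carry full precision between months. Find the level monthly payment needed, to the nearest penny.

£2,435.27

Monthly rate r = 25.7%/12 = 2.14167% = 0.0214167.
Level-payment amortization: P = B₀·r / (1 − (1+r)^(−n)) = 13576.00·0.0214167 / (1 − 1.02142^(−6)).
Denominator 1 − (1+r)^(−6) = 0.119392541.
P = 290.753 / 0.119392541 ≈ 2435.27.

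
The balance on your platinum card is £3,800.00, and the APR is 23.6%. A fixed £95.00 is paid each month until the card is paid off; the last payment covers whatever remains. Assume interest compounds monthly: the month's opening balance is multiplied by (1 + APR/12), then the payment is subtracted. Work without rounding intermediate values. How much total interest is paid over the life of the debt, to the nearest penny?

Monthly rate r = 23.6%/12 = 1.96667% = 0.0196667.
Payoff takes n = ⌈−ln(1 − rB₀/P)/ln(1+r)⌉ = ⌈79.324⌉ = 80 payments; the last is £31.00.
Total paid = 79·£95.00 + £31.00 = £7,536.00.
Total interest = total paid − principal = £7,536.00 − £3,800.00 = £3,736.00.

£3,736.00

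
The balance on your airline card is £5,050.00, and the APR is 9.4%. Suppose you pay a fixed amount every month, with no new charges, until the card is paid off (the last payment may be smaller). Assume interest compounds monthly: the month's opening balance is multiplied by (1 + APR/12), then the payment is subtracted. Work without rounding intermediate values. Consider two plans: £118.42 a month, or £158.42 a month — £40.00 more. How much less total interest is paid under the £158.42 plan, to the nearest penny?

Monthly rate r = 9.4%/12 = 0.783333% = 0.00783333.
At £118.42/mo: n = ⌈−ln(1 − rB₀/P)/ln(1+r)⌉ = 53 payments (last £12.13); total interest = total paid − £5,050.00 = £1,119.97.
At £158.42/mo: 37 payments (last £129.79); total interest £782.91.
Interest saved = £1,119.97 − £782.91 = £337.06.

£337.06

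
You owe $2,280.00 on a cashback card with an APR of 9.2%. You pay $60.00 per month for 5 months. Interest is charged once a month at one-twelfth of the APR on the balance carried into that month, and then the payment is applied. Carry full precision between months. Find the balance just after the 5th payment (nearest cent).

$2,064.12

Monthly rate r = 9.2%/12 = 0.766667% = 0.00766667.
Each month: B ← B·(1+r) − $60.00.
Month 1: interest $17.48; balance after payment $2,237.48.
Month 2: interest $17.15; balance after payment $2,194.63.
Month 3: interest $16.83; balance after payment $2,151.46.
Month 4: interest $16.49; balance after payment $2,107.95.
Month 5: interest $16.16; balance after payment $2,064.12.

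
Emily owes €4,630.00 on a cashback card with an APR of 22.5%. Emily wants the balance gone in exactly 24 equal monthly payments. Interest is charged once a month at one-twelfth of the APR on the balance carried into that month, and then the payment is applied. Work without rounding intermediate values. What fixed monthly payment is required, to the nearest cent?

Monthly rate r = 22.5%/12 = 1.875% = 0.01875.
Level-payment amortization: P = B₀·r / (1 − (1+r)^(−n)) = 4630.00·0.01875 / (1 − 1.01875^(−24)).
Denominator 1 − (1+r)^(−24) = 0.359709471.
P = 86.8125 / 0.359709471 ≈ 241.34.

€241.34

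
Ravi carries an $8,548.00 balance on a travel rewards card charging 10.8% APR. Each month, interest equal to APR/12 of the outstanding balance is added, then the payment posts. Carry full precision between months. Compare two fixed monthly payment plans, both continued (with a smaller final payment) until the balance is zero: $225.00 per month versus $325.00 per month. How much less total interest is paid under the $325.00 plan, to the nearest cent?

$709.50

Monthly rate r = 10.8%/12 = 0.9% = 0.009.
At $225.00/mo: n = ⌈−ln(1 − rB₀/P)/ln(1+r)⌉ = 47 payments (last $157.93); total interest = total paid − $8,548.00 = $1,959.93.
At $325.00/mo: 31 payments (last $48.43); total interest $1,250.43.
Interest saved = $1,959.93 − $1,250.43 = $709.50.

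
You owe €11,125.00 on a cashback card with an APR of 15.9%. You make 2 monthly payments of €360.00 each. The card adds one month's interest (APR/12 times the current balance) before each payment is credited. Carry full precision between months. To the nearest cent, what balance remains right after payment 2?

€10,697.00

Monthly rate r = 15.9%/12 = 1.325% = 0.01325.
Each month: B ← B·(1+r) − €360.00.
Month 1: interest €147.41; balance after payment €10,912.41.
Month 2: interest €144.59; balance after payment €10,697.00.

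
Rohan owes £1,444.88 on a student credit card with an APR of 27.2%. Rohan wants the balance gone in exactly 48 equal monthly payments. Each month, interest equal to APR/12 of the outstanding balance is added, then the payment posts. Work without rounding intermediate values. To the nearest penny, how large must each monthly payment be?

Monthly rate r = 27.2%/12 = 2.26667% = 0.0226667.
Level-payment amortization: P = B₀·r / (1 − (1+r)^(−n)) = 1444.88·0.0226667 / (1 − 1.02267^(−48)).
Denominator 1 − (1+r)^(−48) = 0.658993095.
P = 32.7506 / 0.658993095 ≈ 49.70.

£49.70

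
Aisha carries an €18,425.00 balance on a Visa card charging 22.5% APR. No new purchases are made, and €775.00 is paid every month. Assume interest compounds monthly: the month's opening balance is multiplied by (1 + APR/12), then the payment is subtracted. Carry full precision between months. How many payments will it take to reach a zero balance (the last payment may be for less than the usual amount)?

32 payments

Monthly rate r = 22.5%/12 = 1.875% = 0.01875.
Recurrence: B ← B·(1+r) − €775.00.
Month 1: interest €345.47; balance after payment €17,995.47.
Month 2: interest €337.42; balance after payment €17,557.88.
Closed form: n = −ln(1 − rB₀/P)/ln(1+r) = −ln(0.55423)/ln(1.01875) ≈ 31.770, so the balance reaches zero during payment 32.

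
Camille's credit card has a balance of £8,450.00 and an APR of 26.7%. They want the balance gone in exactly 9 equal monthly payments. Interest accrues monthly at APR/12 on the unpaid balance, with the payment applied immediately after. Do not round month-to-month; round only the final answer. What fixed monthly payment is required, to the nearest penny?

Monthly rate r = 26.7%/12 = 2.225% = 0.02225.
Level-payment amortization: P = B₀·r / (1 − (1+r)^(−n)) = 8450.00·0.02225 / (1 − 1.02225^(−9)).
Denominator 1 − (1+r)^(−9) = 0.179675038.
P = 188.012 / 0.179675038 ≈ 1046.40.

£1,046.40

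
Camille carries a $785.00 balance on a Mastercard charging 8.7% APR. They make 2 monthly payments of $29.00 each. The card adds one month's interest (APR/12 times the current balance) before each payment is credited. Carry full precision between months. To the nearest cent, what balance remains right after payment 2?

Monthly rate r = 8.7%/12 = 0.725% = 0.00725.
Each month: B ← B·(1+r) − $29.00.
Month 1: interest $5.69; balance after payment $761.69.
Month 2: interest $5.52; balance after payment $738.21.

$738.21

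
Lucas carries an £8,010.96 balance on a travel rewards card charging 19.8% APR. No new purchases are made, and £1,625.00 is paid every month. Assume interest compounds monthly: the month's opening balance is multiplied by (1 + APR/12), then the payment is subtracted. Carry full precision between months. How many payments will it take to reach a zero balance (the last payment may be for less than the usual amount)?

6 months

Monthly rate r = 19.8%/12 = 1.65% = 0.0165.
Recurrence: B ← B·(1+r) − £1,625.00.
Month 1: interest £132.18; balance after payment £6,518.14.
Month 2: interest £107.55; balance after payment £5,000.69.
Month 3: interest £82.51; balance after payment £3,458.20.
Month 4: interest £57.06; balance after payment £1,890.26.
Month 5: interest £31.19; balance after payment £296.45.
Month 6: interest £4.89; balance after payment £0.00.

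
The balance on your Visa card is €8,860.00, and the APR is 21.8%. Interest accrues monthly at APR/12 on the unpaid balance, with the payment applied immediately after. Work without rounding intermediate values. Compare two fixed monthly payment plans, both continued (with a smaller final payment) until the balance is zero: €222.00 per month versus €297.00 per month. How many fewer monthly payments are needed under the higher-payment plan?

28 fewer payments

Monthly rate r = 21.8%/12 = 1.81667% = 0.0181667.
At €222.00/mo: n = ⌈−ln(1 − rB₀/P)/ln(1+r)⌉ = 72 payments (last €158.69); total interest = total paid − €8,860.00 = €7,060.69.
At €297.00/mo: 44 payments (last €109.55); total interest €4,020.55.
Payments saved = 72 − 44 = 28.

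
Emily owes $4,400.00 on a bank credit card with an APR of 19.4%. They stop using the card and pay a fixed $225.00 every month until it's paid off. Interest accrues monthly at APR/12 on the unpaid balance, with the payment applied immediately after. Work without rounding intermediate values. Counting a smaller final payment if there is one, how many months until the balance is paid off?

24 payments

Monthly rate r = 19.4%/12 = 1.61667% = 0.0161667.
Recurrence: B ← B·(1+r) − $225.00.
Month 1: interest $71.13; balance after payment $4,246.13.
Month 2: interest $68.65; balance after payment $4,089.78.
Closed form: n = −ln(1 − rB₀/P)/ln(1+r) = −ln(0.68385)/ln(1.01617) ≈ 23.696, so the balance reaches zero during payment 24.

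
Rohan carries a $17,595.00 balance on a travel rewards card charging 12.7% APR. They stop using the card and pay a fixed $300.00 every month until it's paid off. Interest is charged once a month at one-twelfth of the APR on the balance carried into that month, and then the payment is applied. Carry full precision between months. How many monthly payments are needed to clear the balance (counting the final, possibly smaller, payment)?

93 months

Monthly rate r = 12.7%/12 = 1.05833% = 0.0105833.
Recurrence: B ← B·(1+r) − $300.00.
Month 1: interest $186.21; balance after payment $17,481.21.
Month 2: interest $185.01; balance after payment $17,366.22.
Closed form: n = −ln(1 − rB₀/P)/ln(1+r) = −ln(0.37929)/ln(1.01058) ≈ 92.086, so the balance reaches zero during payment 93.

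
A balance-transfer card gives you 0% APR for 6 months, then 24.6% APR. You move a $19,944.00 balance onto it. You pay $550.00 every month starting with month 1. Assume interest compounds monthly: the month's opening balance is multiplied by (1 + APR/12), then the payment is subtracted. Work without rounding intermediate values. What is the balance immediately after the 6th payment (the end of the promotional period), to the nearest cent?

Promo months 1–6 at r₀ = 0%/12 = 0; months 7+ at r₁ = 24.6%/12 = 0.0205.
After month 6 (no interest yet): B = $19,944.00 − 6·$550.00 = $16,644.00.

$16,644.00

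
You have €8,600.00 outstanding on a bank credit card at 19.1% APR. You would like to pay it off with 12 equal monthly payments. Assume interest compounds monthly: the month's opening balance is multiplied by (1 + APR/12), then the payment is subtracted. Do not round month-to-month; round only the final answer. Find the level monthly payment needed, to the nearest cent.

€792.96

Monthly rate r = 19.1%/12 = 1.59167% = 0.0159167.
Level-payment amortization: P = B₀·r / (1 − (1+r)^(−n)) = 8600.00·0.0159167 / (1 − 1.01592^(−12)).
Denominator 1 − (1+r)^(−12) = 0.172623889.
P = 136.883 / 0.172623889 ≈ 792.96.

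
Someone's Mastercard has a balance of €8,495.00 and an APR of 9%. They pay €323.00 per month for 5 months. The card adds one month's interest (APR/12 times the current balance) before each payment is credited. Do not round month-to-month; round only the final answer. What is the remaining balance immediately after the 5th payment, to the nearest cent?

€7,178.97

Monthly rate r = 9%/12 = 0.75% = 0.0075.
Each month: B ← B·(1+r) − €323.00.
Month 1: interest €63.71; balance after payment €8,235.71.
Month 2: interest €61.77; balance after payment €7,974.48.
Month 3: interest €59.81; balance after payment €7,711.29.
Month 4: interest €57.83; balance after payment €7,446.12.
Month 5: interest €55.85; balance after payment €7,178.97.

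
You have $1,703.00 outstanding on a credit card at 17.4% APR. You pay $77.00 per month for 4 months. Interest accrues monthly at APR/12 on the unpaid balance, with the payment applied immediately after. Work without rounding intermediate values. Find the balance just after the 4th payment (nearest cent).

Monthly rate r = 17.4%/12 = 1.45% = 0.0145.
Each month: B ← B·(1+r) − $77.00.
Month 1: interest $24.69; balance after payment $1,650.69.
Month 2: interest $23.94; balance after payment $1,597.63.
Month 3: interest $23.17; balance after payment $1,543.79.
Month 4: interest $22.39; balance after payment $1,489.18.

$1,489.18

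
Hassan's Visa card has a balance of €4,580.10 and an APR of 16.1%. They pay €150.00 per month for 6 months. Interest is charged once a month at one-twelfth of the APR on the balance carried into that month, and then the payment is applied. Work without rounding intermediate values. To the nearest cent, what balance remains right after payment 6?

€4,030.66

Monthly rate r = 16.1%/12 = 1.34167% = 0.0134167.
Each month: B ← B·(1+r) − €150.00.
Month 1: interest €61.45; balance after payment €4,491.55.
Month 2: interest €60.26; balance after payment €4,401.81.
Month 3: interest €59.06; balance after payment €4,310.87.
Month 4: interest €57.84; balance after payment €4,218.71.
Month 5: interest €56.60; balance after payment €4,125.31.
Month 6: interest €55.35; balance after payment €4,030.66.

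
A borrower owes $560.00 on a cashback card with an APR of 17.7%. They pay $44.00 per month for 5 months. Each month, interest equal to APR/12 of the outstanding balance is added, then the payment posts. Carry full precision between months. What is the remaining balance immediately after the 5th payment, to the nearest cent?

Monthly rate r = 17.7%/12 = 1.475% = 0.01475.
Each month: B ← B·(1+r) − $44.00.
Month 1: interest $8.26; balance after payment $524.26.
Month 2: interest $7.73; balance after payment $487.99.
Month 3: interest $7.20; balance after payment $451.19.
Month 4: interest $6.66; balance after payment $413.85.
Month 5: interest $6.10; balance after payment $375.95.

$375.95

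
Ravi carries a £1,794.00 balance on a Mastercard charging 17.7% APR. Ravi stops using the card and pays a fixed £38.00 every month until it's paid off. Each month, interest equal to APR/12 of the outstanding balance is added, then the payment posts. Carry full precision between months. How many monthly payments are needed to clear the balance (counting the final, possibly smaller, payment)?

82 payments

Monthly rate r = 17.7%/12 = 1.475% = 0.01475.
Recurrence: B ← B·(1+r) − £38.00.
Month 1: interest £26.46; balance after payment £1,782.46.
Month 2: interest £26.29; balance after payment £1,770.75.
Closed form: n = −ln(1 − rB₀/P)/ln(1+r) = −ln(0.30364)/ln(1.01475) ≈ 81.401, so the balance reaches zero during payment 82.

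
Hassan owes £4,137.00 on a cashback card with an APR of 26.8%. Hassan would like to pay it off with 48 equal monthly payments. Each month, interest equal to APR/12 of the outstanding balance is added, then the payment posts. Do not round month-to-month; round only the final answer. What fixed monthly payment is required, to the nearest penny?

Monthly rate r = 26.8%/12 = 2.23333% = 0.0223333.
Level-payment amortization: P = B₀·r / (1 − (1+r)^(−n)) = 4137.00·0.0223333 / (1 − 1.02233^(−48)).
Denominator 1 − (1+r)^(−48) = 0.653615078.
P = 92.393 / 0.653615078 ≈ 141.36.

£141.36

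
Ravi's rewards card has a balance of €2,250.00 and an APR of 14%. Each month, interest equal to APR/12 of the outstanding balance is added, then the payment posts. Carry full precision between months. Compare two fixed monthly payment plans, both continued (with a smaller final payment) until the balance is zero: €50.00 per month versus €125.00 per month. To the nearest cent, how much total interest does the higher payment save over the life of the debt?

€668.62

Monthly rate r = 14%/12 = 1.16667% = 0.0116667.
At €50.00/mo: n = ⌈−ln(1 − rB₀/P)/ln(1+r)⌉ = 65 payments (last €9.08); total interest = total paid − €2,250.00 = €959.08.
At €125.00/mo: 21 payments (last €40.46); total interest €290.46.
Interest saved = €959.08 − €290.46 = €668.62.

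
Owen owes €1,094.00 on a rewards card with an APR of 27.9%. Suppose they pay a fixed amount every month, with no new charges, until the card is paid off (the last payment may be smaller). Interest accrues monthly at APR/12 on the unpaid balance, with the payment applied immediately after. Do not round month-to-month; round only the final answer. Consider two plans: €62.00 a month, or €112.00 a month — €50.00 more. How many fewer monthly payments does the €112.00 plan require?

11 fewer payments

Monthly rate r = 27.9%/12 = 2.325% = 0.02325.
At €62.00/mo: n = ⌈−ln(1 − rB₀/P)/ln(1+r)⌉ = 23 payments (last €60.48); total interest = total paid − €1,094.00 = €330.48.
At €112.00/mo: 12 payments (last €23.54); total interest €161.54.
Payments saved = 23 − 12 = 11.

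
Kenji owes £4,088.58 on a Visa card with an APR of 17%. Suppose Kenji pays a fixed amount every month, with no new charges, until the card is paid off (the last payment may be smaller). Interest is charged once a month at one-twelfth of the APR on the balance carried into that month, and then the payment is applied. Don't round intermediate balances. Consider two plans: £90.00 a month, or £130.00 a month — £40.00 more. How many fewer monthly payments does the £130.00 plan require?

32 fewer payments

Monthly rate r = 17%/12 = 1.41667% = 0.0141667.
At £90.00/mo: n = ⌈−ln(1 − rB₀/P)/ln(1+r)⌉ = 74 payments (last £30.31); total interest = total paid − £4,088.58 = £2,511.73.
At £130.00/mo: 42 payments (last £120.40); total interest £1,361.82.
Payments saved = 74 − 42 = 32.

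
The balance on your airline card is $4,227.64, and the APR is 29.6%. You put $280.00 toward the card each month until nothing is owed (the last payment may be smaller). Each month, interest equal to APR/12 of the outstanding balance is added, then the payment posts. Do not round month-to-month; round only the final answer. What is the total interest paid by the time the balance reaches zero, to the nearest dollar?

Monthly rate r = 29.6%/12 = 2.46667% = 0.0246667.
Payoff takes n = ⌈−ln(1 − rB₀/P)/ln(1+r)⌉ = ⌈19.120⌉ = 20 payments; the last is $34.01.
Total paid = 19·$280.00 + $34.01 = $5,354.01.
Total interest = total paid − principal = $5,354.01 − $4,227.64 = $1,126.37.

$1,126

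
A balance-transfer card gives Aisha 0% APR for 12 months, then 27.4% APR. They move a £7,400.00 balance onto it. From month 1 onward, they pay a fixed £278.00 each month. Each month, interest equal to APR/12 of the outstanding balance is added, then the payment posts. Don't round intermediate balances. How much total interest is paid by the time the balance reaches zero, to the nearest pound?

Promo months 1–12 at r₀ = 0%/12 = 0; months 13+ at r₁ = 27.4%/12 = 0.0228333.
After month 12 (no interest yet): B = £7,400.00 − 12·£278.00 = £4,064.00.
Then at r₁ with £278.00/mo: n₂ = −ln(1 − r₁·B/P)/ln(1+r₁) ≈ 17.99 → 18 more payments.
Total paid = 29·£278.00 + £275.30 = £8,337.30; interest = £8,337.30 − £7,400.00 = £937.30.

£937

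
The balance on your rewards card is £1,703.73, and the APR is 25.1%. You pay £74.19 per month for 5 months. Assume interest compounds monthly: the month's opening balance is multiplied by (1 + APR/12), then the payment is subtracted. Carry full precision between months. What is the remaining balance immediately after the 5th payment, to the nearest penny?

Monthly rate r = 25.1%/12 = 2.09167% = 0.0209167.
Each month: B ← B·(1+r) − £74.19.
Month 1: interest £35.64; balance after payment £1,665.18.
Month 2: interest £34.83; balance after payment £1,625.82.
Month 3: interest £34.01; balance after payment £1,585.63.
Month 4: interest £33.17; balance after payment £1,544.61.
Month 5: interest £32.31; balance after payment £1,502.73.

£1,502.73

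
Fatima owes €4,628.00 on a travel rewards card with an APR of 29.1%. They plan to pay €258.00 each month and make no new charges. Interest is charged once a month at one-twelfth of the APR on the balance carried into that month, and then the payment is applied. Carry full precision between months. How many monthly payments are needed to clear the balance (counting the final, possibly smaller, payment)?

24 payments

Monthly rate r = 29.1%/12 = 2.425% = 0.02425.
Recurrence: B ← B·(1+r) − €258.00.
Month 1: interest €112.23; balance after payment €4,482.23.
Month 2: interest €108.69; balance after payment €4,332.92.
Closed form: n = −ln(1 − rB₀/P)/ln(1+r) = −ln(0.565)/ln(1.02425) ≈ 23.828, so the balance reaches zero during payment 24.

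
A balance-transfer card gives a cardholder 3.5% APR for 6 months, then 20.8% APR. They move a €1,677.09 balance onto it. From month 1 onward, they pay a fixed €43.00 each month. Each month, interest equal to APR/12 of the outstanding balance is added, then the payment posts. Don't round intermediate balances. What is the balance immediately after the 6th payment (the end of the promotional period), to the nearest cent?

Promo months 1–6 at r₀ = 3.5%/12 = 0.00291667; months 7+ at r₁ = 20.8%/12 = 0.0173333.
After month 6: iterate B ← B·(1+r₀) − €43.00 for 6 months → €1,446.77.

€1,446.77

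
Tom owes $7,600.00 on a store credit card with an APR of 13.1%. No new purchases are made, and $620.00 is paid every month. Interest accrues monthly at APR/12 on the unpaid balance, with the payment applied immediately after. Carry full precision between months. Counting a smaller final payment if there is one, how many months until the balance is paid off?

Monthly rate r = 13.1%/12 = 1.09167% = 0.0109167.
Recurrence: B ← B·(1+r) − $620.00.
Month 1: interest $82.97; balance after payment $7,062.97.
Month 2: interest $77.10; balance after payment $6,520.07.
Closed form: n = −ln(1 − rB₀/P)/ln(1+r) = −ln(0.86618)/ln(1.01092) ≈ 13.231, so the balance reaches zero during payment 14.

14 payments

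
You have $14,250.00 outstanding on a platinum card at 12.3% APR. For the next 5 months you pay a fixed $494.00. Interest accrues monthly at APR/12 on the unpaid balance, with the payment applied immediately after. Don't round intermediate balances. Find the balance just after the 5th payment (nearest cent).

$12,474.28

Monthly rate r = 12.3%/12 = 1.025% = 0.01025.
Each month: B ← B·(1+r) − $494.00.
Month 1: interest $146.06; balance after payment $13,902.06.
Month 2: interest $142.50; balance after payment $13,550.56.
Month 3: interest $138.89; balance after payment $13,195.45.
Month 4: interest $135.25; balance after payment $12,836.71.
Month 5: interest $131.58; balance after payment $12,474.28.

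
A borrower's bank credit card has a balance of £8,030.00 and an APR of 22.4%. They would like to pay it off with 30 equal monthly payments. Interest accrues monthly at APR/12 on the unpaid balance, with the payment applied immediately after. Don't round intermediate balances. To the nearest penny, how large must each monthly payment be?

£352.00

Monthly rate r = 22.4%/12 = 1.86667% = 0.0186667.
Level-payment amortization: P = B₀·r / (1 − (1+r)^(−n)) = 8030.00·0.0186667 / (1 − 1.01867^(−30)).
Denominator 1 − (1+r)^(−30) = 0.425834432.
P = 149.893 / 0.425834432 ≈ 352.00.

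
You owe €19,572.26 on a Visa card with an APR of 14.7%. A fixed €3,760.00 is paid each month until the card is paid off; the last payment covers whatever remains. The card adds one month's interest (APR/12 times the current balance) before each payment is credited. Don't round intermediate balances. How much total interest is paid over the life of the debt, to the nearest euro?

Monthly rate r = 14.7%/12 = 1.225% = 0.01225.
Payoff takes n = ⌈−ln(1 − rB₀/P)/ln(1+r)⌉ = ⌈5.412⌉ = 6 payments; the last is €1,553.31.
Total paid = 5·€3,760.00 + €1,553.31 = €20,353.31.
Total interest = total paid − principal = €20,353.31 − €19,572.26 = €781.05.

€781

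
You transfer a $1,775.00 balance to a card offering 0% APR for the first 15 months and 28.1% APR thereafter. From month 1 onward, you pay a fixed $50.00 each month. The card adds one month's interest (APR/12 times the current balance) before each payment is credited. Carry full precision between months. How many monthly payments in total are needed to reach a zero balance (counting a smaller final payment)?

Promo months 1–15 at r₀ = 0%/12 = 0; months 16+ at r₁ = 28.1%/12 = 0.0234167.
After month 15 (no interest yet): B = $1,775.00 − 15·$50.00 = $1,025.00.
Then at r₁ with $50.00/mo: n₂ = −ln(1 − r₁·B/P)/ln(1+r₁) ≈ 28.25 → 29 more payments.

44 payments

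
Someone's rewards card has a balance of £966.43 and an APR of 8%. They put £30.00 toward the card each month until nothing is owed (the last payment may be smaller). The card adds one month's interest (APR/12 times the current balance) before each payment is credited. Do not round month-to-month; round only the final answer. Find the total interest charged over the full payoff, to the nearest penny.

£125.18

Monthly rate r = 8%/12 = 0.666667% = 0.00666667.
Payoff takes n = ⌈−ln(1 − rB₀/P)/ln(1+r)⌉ = ⌈36.386⌉ = 37 payments; the last is £11.61.
Total paid = 36·£30.00 + £11.61 = £1,091.61.
Total interest = total paid − principal = £1,091.61 − £966.43 = £125.18.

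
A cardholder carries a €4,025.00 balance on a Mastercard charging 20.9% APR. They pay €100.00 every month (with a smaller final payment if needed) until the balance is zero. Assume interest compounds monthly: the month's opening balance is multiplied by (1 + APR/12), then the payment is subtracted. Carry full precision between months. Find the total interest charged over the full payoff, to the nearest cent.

Monthly rate r = 20.9%/12 = 1.74167% = 0.0174167.
Payoff takes n = ⌈−ln(1 − rB₀/P)/ln(1+r)⌉ = ⌈69.925⌉ = 70 payments; the last is €92.59.
Total paid = 69·€100.00 + €92.59 = €6,992.59.
Total interest = total paid − principal = €6,992.59 − €4,025.00 = €2,967.59.

€2,967.59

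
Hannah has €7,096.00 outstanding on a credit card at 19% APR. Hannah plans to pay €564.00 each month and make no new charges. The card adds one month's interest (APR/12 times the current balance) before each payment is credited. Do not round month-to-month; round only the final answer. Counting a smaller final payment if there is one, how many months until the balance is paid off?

Monthly rate r = 19%/12 = 1.58333% = 0.0158333.
Recurrence: B ← B·(1+r) − €564.00.
Month 1: interest €112.35; balance after payment €6,644.35.
Month 2: interest €105.20; balance after payment €6,185.56.
Closed form: n = −ln(1 − rB₀/P)/ln(1+r) = −ln(0.80079)/ln(1.01583) ≈ 14.142, so the balance reaches zero during payment 15.

15 months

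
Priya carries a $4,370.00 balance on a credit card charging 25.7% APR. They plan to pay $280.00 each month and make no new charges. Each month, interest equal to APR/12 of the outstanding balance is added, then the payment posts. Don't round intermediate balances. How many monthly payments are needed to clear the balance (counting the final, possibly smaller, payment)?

20 payments

Monthly rate r = 25.7%/12 = 2.14167% = 0.0214167.
Recurrence: B ← B·(1+r) − $280.00.
Month 1: interest $93.59; balance after payment $4,183.59.
Month 2: interest $89.60; balance after payment $3,993.19.
Closed form: n = −ln(1 − rB₀/P)/ln(1+r) = −ln(0.66575)/ln(1.02142) ≈ 19.199, so the balance reaches zero during payment 20.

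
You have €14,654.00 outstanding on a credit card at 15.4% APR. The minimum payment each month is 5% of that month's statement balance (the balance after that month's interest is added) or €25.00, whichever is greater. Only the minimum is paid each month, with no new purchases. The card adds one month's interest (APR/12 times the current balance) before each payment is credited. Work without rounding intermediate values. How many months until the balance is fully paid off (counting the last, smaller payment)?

Monthly rate r = 15.4%/12 = 1.28333% = 0.0128333.
While 5% of the post-interest balance exceeds €25.00, each month B ← (B·(1+r))·(1 − 0.05), i.e. B shrinks by the factor (1+r)·0.95 = 0.96219.
This holds for months 1–88. Entering month 89 the balance is €493.15; 5% of the post-interest balance is now below €25.00, so the flat €25.00 minimum applies from here.
From month 89 a fixed €25.00 at rate r clears €493.15 in 23 more payments. Total: 88 + 23 = 111 months.

111 months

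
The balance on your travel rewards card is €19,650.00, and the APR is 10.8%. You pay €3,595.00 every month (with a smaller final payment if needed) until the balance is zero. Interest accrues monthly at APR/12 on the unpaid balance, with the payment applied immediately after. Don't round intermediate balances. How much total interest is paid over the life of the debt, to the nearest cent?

€594.07

Monthly rate r = 10.8%/12 = 0.9% = 0.009.
Payoff takes n = ⌈−ln(1 − rB₀/P)/ln(1+r)⌉ = ⌈5.630⌉ = 6 payments; the last is €2,269.07.
Total paid = 5·€3,595.00 + €2,269.07 = €20,244.07.
Total interest = total paid − principal = €20,244.07 − €19,650.00 = €594.07.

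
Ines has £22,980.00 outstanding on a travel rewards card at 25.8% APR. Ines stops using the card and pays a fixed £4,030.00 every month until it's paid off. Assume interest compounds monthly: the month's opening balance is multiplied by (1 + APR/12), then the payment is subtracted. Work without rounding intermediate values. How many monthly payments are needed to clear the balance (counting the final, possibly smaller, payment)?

7 months

Monthly rate r = 25.8%/12 = 2.15% = 0.0215.
Recurrence: B ← B·(1+r) − £4,030.00.
Month 1: interest £494.07; balance after payment £19,444.07.
Month 2: interest £418.05; balance after payment £15,832.12.
Closed form: n = −ln(1 − rB₀/P)/ln(1+r) = −ln(0.8774)/ln(1.0215) ≈ 6.148, so the balance reaches zero during payment 7.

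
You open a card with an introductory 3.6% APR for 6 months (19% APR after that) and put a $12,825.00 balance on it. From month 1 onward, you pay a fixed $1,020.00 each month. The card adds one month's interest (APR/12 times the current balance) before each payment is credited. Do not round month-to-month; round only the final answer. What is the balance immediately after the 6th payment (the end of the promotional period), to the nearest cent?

$6,891.50

Promo months 1–6 at r₀ = 3.6%/12 = 0.003; months 7+ at r₁ = 19%/12 = 0.0158333.
After month 6: iterate B ← B·(1+r₀) − $1,020.00 for 6 months → $6,891.50.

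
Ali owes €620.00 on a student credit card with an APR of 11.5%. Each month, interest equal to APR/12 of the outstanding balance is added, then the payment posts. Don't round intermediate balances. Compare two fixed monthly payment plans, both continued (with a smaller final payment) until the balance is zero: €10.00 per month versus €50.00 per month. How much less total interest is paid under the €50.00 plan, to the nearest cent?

€282.29

Monthly rate r = 11.5%/12 = 0.958333% = 0.00958333.
At €10.00/mo: n = ⌈−ln(1 − rB₀/P)/ln(1+r)⌉ = 95 payments (last €5.54); total interest = total paid − €620.00 = €325.54.
At €50.00/mo: 14 payments (last €13.25); total interest €43.25.
Interest saved = €325.54 − €43.25 = €282.29.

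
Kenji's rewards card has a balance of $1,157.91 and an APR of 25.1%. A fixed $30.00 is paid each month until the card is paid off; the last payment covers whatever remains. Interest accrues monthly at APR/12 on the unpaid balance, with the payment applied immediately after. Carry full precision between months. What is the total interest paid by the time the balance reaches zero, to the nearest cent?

$1,228.62

Monthly rate r = 25.1%/12 = 2.09167% = 0.0209167.
Payoff takes n = ⌈−ln(1 − rB₀/P)/ln(1+r)⌉ = ⌈79.549⌉ = 80 payments; the last is $16.53.
Total paid = 79·$30.00 + $16.53 = $2,386.53.
Total interest = total paid − principal = $2,386.53 − $1,157.91 = $1,228.62.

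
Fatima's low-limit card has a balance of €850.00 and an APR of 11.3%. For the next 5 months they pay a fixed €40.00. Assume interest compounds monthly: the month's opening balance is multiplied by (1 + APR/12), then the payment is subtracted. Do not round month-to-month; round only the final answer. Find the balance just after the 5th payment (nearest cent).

€686.98

Monthly rate r = 11.3%/12 = 0.941667% = 0.00941667.
Each month: B ← B·(1+r) − €40.00.
Month 1: interest €8.00; balance after payment €818.00.
Month 2: interest €7.70; balance after payment €785.71.
Month 3: interest €7.40; balance after payment €753.11.
Month 4: interest €7.09; balance after payment €720.20.
Month 5: interest €6.78; balance after payment €686.98.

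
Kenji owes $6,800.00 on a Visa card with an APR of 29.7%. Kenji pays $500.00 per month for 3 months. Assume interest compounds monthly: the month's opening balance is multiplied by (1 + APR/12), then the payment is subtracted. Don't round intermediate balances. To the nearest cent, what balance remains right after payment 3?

Monthly rate r = 29.7%/12 = 2.475% = 0.02475.
Each month: B ← B·(1+r) − $500.00.
Month 1: interest $168.30; balance after payment $6,468.30.
Month 2: interest $160.09; balance after payment $6,128.39.
Month 3: interest $151.68; balance after payment $5,780.07.

$5,780.07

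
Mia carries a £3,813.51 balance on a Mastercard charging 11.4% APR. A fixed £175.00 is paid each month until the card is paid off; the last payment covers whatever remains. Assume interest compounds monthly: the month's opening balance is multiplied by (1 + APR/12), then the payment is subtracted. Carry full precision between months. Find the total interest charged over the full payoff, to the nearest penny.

Monthly rate r = 11.4%/12 = 0.95% = 0.0095.
Payoff takes n = ⌈−ln(1 − rB₀/P)/ln(1+r)⌉ = ⌈24.532⌉ = 25 payments; the last is £93.35.
Total paid = 24·£175.00 + £93.35 = £4,293.35.
Total interest = total paid − principal = £4,293.35 − £3,813.51 = £479.84.

£479.84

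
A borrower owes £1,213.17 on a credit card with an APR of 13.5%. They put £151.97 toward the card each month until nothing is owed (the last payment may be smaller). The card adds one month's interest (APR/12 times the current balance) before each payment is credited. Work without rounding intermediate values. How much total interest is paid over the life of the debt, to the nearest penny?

£65.32

Monthly rate r = 13.5%/12 = 1.125% = 0.01125.
Payoff takes n = ⌈−ln(1 − rB₀/P)/ln(1+r)⌉ = ⌈8.411⌉ = 9 payments; the last is £62.73.
Total paid = 8·£151.97 + £62.73 = £1,278.49.
Total interest = total paid − principal = £1,278.49 − £1,213.17 = £65.32.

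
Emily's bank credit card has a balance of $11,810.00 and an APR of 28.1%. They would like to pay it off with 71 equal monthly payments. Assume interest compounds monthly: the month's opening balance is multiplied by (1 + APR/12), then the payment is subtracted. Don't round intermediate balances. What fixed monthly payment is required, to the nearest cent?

Monthly rate r = 28.1%/12 = 2.34167% = 0.0234167.
Level-payment amortization: P = B₀·r / (1 − (1+r)^(−n)) = 11810.00·0.0234167 / (1 − 1.02342^(−71)).
Denominator 1 − (1+r)^(−71) = 0.806681444.
P = 276.551 / 0.806681444 ≈ 342.83.

$342.83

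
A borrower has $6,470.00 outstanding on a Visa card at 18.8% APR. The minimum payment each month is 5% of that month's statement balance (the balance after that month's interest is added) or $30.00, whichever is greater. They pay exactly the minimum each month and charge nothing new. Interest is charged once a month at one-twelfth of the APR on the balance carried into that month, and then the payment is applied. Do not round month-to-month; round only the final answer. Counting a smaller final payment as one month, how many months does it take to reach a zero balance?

91 months

Monthly rate r = 18.8%/12 = 1.56667% = 0.0156667.
While 5% of the post-interest balance exceeds $30.00, each month B ← (B·(1+r))·(1 − 0.05), i.e. B shrinks by the factor (1+r)·0.95 = 0.96488.
This holds for months 1–67. Entering month 68 the balance is $589.82; 5% of the post-interest balance is now below $30.00, so the flat $30.00 minimum applies from here.
From month 68 a fixed $30.00 at rate r clears $589.82 in 24 more payments. Total: 67 + 24 = 91 months.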